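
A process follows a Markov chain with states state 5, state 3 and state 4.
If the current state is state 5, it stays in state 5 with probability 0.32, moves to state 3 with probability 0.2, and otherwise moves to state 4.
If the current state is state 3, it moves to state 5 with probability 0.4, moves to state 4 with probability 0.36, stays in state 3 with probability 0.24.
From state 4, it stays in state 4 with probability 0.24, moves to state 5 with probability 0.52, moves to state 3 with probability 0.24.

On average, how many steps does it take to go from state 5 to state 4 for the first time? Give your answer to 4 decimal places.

2.1978

Let t(s) be the expected number of steps to first reach state 4 from state s, with t(state 4) = 0. Conditioning on the first step:
t(state 5) = 1 + 0.32·t(state 5) + 0.2·t(state 3)
t(state 3) = 1 + 0.4·t(state 5) + 0.24·t(state 3)
Solving: t(state 5) = 2.1978, t(state 3) = 2.4725.
Expected steps from state 5 to state 4: 2.1978.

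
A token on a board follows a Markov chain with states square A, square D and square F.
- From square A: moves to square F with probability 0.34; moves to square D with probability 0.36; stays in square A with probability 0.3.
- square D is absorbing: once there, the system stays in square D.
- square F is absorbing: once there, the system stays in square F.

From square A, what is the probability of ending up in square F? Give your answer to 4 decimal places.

0.4857

Let h(s) be the probability of absorption at square F starting from transient state s. Then h(square F) = 1 and h(square D) = 0. By first-step analysis:
h(square A) = 0.3·h(square A) + 0.36·0 + 0.34·1
Solving: h(square A) = 0.4857.
Starting from square A, the probability is 0.4857.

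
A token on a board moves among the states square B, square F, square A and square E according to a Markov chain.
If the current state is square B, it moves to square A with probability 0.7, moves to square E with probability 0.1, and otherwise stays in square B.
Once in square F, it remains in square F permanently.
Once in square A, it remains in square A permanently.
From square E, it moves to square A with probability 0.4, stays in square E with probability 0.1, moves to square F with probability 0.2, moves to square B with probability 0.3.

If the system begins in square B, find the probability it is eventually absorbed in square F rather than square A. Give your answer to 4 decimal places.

0.0290

Let h(s) be the probability of absorption at square F starting from transient state s. Then h(square F) = 1 and h(square A) = 0. By first-step analysis:
h(square B) = 0.2·h(square B) + 0.7·0 + 0.1·h(square E)
h(square E) = 0.3·h(square B) + 0.2·1 + 0.4·0 + 0.1·h(square E)
Solving: h(square B) = 0.0290, h(square E) = 0.2319.
Starting from square B, the probability is 0.0290.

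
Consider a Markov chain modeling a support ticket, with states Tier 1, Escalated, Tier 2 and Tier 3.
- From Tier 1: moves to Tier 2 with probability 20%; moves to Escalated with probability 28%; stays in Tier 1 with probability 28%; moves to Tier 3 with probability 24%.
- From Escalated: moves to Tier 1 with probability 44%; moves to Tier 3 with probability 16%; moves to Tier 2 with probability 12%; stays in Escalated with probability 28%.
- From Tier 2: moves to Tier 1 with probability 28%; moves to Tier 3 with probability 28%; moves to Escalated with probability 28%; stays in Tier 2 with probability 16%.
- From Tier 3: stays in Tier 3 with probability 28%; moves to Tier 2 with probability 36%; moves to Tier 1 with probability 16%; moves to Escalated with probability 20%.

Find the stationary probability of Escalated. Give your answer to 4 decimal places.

0.2610

Let the stationary distribution be π with π = πP and π_1 + π_2 + π_3 + π_4 = 1.
π_1 = 0.28·π_1 + 0.44·π_2 + 0.28·π_3 + 0.16·π_4
π_2 = 0.28·π_1 + 0.28·π_2 + 0.28·π_3 + 0.2·π_4
π_3 = 0.2·π_1 + 0.12·π_2 + 0.16·π_3 + 0.36·π_4
Solving with the normalization constraint gives π = (0.2933, 0.2610, 0.2087, 0.2369).
So the stationary probability of Escalated is 0.2610.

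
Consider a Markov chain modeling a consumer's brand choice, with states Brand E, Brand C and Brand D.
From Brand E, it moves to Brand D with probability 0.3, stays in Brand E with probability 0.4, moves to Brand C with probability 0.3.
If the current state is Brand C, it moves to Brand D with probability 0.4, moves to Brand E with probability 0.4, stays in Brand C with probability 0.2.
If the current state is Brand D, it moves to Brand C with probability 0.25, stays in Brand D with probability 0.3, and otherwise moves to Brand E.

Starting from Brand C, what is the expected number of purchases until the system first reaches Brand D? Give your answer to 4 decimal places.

2.7778

Let t(s) be the expected number of purchases to first reach Brand D from state s, with t(Brand D) = 0. Conditioning on the first purchase:
t(Brand E) = 1 + 0.4·t(Brand E) + 0.3·t(Brand C)
t(Brand C) = 1 + 0.4·t(Brand E) + 0.2·t(Brand C)
Solving: t(Brand E) = 3.0556, t(Brand C) = 2.7778.
Expected purchases from Brand C to Brand D: 2.7778.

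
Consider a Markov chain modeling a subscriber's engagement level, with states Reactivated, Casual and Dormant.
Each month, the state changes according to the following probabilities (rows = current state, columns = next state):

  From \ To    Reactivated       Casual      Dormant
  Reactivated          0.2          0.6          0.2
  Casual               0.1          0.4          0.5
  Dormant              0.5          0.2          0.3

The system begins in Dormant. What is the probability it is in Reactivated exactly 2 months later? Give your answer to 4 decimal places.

Sum over the intermediate state after 1 month:
P = P(Dormant→Reactivated)·P(Reactivated→Reactivated) + P(Dormant→Casual)·P(Casual→Reactivated) + P(Dormant→Dormant)·P(Dormant→Reactivated)
  = 0.5×0.2 + 0.2×0.1 + 0.3×0.5
  = 0.1000 + 0.0200 + 0.1500 = 0.2700

0.2700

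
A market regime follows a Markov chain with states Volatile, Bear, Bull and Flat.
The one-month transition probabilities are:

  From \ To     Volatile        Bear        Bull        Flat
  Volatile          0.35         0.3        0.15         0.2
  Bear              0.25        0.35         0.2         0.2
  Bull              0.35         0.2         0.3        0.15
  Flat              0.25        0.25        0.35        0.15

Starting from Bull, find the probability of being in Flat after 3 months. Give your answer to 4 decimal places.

Propagate the distribution vector 3 months from Bull.
After 0 months: (0.0000, 0.0000, 1.0000, 0.0000)
After 1 month: (0.3500, 0.2000, 0.3000, 0.1500)
After 2 months: (0.3150, 0.2725, 0.2350, 0.1775)
After 3 months: (0.3050, 0.2813, 0.2344, 0.1794)
P(in Flat after 3 months) = 0.1794

0.1794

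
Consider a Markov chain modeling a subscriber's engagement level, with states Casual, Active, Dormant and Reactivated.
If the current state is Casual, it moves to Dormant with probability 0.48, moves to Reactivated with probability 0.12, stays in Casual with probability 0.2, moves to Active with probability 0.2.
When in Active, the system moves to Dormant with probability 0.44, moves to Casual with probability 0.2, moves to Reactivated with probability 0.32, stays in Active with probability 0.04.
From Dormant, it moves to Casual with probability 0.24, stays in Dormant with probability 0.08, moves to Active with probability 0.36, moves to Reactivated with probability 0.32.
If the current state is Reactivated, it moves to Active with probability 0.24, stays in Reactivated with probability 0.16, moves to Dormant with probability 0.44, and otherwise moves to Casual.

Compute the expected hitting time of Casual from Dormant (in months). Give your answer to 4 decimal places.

4.8071

Let t(s) be the expected number of months to first reach Casual from state s, with t(Casual) = 0. Conditioning on the first month:
t(Active) = 1 + 0.04·t(Active) + 0.44·t(Dormant) + 0.32·t(Reactivated)
t(Dormant) = 1 + 0.36·t(Active) + 0.08·t(Dormant) + 0.32·t(Reactivated)
t(Reactivated) = 1 + 0.24·t(Active) + 0.44·t(Dormant) + 0.16·t(Reactivated)
Solving: t(Active) = 4.9528, t(Dormant) = 4.8071, t(Reactivated) = 5.1236.
Expected months from Dormant to Casual: 4.8071.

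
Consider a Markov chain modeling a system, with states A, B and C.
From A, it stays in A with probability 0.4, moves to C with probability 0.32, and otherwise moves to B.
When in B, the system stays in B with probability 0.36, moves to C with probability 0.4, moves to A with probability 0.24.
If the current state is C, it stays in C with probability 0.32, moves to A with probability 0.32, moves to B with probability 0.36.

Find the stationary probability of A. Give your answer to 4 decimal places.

0.3187

Let the stationary distribution be π with π = πP and π_1 + π_2 + π_3 = 1.
π_1 = 0.4·π_1 + 0.24·π_2 + 0.32·π_3
π_2 = 0.28·π_1 + 0.36·π_2 + 0.36·π_3
Solving with the normalization constraint gives π = (0.3187, 0.3345, 0.3468).
So the stationary probability of A is 0.3187.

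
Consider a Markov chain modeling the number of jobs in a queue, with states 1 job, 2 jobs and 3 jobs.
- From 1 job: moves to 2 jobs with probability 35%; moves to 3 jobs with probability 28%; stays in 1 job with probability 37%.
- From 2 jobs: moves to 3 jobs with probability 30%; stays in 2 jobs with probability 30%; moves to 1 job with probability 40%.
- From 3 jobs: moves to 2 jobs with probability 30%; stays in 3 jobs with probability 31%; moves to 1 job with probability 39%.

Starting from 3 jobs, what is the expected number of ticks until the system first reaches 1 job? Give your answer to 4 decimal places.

Let t(s) be the expected number of ticks to first reach 1 job from state s, with t(1 job) = 0. Conditioning on the first tick:
t(2 jobs) = 1 + 0.3·t(2 jobs) + 0.3·t(3 jobs)
t(3 jobs) = 1 + 0.3·t(2 jobs) + 0.31·t(3 jobs)
Solving: t(2 jobs) = 2.5191, t(3 jobs) = 2.5445.
Expected ticks from 3 jobs to 1 job: 2.5445.

2.5445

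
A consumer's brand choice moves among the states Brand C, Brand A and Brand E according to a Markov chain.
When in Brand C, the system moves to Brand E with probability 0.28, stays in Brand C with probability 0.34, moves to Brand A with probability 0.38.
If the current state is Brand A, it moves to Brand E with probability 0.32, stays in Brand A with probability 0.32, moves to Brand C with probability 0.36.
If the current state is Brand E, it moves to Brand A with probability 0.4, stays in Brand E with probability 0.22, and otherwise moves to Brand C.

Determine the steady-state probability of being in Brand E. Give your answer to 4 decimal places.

0.2779

Let the stationary distribution be π with π = πP and π_1 + π_2 + π_3 = 1.
π_1 = 0.34·π_1 + 0.36·π_2 + 0.38·π_3
π_2 = 0.38·π_1 + 0.32·π_2 + 0.4·π_3
Solving with the normalization constraint gives π = (0.3584, 0.3637, 0.2779).
So the stationary probability of Brand E is 0.2779.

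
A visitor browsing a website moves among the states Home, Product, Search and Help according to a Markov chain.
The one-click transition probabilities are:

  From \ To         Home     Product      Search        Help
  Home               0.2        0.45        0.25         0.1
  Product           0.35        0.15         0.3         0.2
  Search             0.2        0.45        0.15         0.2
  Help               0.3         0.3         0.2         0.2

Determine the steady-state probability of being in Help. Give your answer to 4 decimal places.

Let the stationary distribution be π with π = πP and π_1 + π_2 + π_3 + π_4 = 1.
π_1 = 0.2·π_1 + 0.35·π_2 + 0.2·π_3 + 0.3·π_4
π_2 = 0.45·π_1 + 0.15·π_2 + 0.45·π_3 + 0.3·π_4
π_3 = 0.25·π_1 + 0.3·π_2 + 0.15·π_3 + 0.2·π_4
Solving with the normalization constraint gives π = (0.2663, 0.3261, 0.2342, 0.1734).
So the stationary probability of Help is 0.1734.

0.1734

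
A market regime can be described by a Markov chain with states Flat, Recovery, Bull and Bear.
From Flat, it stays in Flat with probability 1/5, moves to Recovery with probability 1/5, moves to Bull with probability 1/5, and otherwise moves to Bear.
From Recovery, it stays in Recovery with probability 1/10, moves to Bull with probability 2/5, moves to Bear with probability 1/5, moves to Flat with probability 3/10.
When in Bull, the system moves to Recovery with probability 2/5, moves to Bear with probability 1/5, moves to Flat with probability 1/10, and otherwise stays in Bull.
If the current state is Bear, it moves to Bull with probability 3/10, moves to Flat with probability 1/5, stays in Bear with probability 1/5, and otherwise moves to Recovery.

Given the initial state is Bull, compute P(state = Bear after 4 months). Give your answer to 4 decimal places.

0.2382

Propagate the distribution vector 4 months from Bull.
After 0 months: (0.0000, 0.0000, 1.0000, 0.0000)
After 1 month: (0.1000, 0.4000, 0.3000, 0.2000)
After 2 months: (0.2100, 0.2400, 0.3300, 0.2200)
After 3 months: (0.1910, 0.2640, 0.3030, 0.2420)
After 4 months: (0.1961, 0.2584, 0.3073, 0.2382)
P(in Bear after 4 months) = 0.2382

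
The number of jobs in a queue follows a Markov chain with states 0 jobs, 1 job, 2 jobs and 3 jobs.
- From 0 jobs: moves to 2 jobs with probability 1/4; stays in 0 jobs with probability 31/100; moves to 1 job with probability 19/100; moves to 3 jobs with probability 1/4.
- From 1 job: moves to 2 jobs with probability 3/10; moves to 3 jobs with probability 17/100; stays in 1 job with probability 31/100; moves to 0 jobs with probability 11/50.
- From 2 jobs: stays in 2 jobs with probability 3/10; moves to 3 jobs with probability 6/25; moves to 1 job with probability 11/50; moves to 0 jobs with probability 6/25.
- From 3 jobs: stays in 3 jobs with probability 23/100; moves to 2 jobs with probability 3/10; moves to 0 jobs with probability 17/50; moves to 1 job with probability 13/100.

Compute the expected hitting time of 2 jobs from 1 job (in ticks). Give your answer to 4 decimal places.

3.4896

Let t(s) be the expected number of ticks to first reach 2 jobs from state s, with t(2 jobs) = 0. Conditioning on the first tick:
t(0 jobs) = 1 + 0.31·t(0 jobs) + 0.19·t(1 job) + 0.25·t(3 jobs)
t(1 job) = 1 + 0.22·t(0 jobs) + 0.31·t(1 job) + 0.17·t(3 jobs)
t(3 jobs) = 1 + 0.34·t(0 jobs) + 0.13·t(1 job) + 0.23·t(3 jobs)
Solving: t(0 jobs) = 3.6835, t(1 job) = 3.4896, t(3 jobs) = 3.5143.
Expected ticks from 1 job to 2 jobs: 3.4896.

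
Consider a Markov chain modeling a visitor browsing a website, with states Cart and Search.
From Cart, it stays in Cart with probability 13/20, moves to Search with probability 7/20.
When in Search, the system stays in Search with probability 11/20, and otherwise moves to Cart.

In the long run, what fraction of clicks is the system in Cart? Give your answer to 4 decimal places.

0.5625

Let the stationary distribution be π with π = πP and π_1 + π_2 = 1.
π_1 = 0.65·π_1 + 0.45·π_2
Solving with the normalization constraint gives π = (0.5625, 0.4375).
So the stationary probability of Cart is 0.5625.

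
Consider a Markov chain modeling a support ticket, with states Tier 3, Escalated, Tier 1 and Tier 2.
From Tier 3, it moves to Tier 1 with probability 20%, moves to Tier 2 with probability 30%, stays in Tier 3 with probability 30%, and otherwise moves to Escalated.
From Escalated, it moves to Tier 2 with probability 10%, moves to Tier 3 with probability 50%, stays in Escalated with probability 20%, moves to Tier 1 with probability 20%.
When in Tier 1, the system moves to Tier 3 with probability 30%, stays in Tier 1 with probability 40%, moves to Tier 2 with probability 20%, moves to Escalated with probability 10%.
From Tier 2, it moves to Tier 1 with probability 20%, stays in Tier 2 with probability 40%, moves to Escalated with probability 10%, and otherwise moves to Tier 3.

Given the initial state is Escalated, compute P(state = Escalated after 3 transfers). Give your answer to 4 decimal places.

0.1510

Propagate the distribution vector 3 transfers from Escalated.
After 0 transfers: (0.0000, 1.0000, 0.0000, 0.0000)
After 1 transfer: (0.5000, 0.2000, 0.2000, 0.1000)
After 2 transfers: (0.3400, 0.1700, 0.2400, 0.2500)
After 3 transfers: (0.3340, 0.1510, 0.2480, 0.2670)
P(in Escalated after 3 transfers) = 0.1510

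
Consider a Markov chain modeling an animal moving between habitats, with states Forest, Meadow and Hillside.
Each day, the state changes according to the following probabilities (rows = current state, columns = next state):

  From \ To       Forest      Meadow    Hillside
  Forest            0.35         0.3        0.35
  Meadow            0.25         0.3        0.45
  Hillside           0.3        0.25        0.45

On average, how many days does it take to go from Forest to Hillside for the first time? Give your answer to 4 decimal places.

Let t(s) be the expected number of days to first reach Hillside from state s, with t(Hillside) = 0. Conditioning on the first day:
t(Forest) = 1 + 0.35·t(Forest) + 0.3·t(Meadow)
t(Meadow) = 1 + 0.25·t(Forest) + 0.3·t(Meadow)
Solving: t(Forest) = 2.6316, t(Meadow) = 2.3684.
Expected days from Forest to Hillside: 2.6316.

2.6316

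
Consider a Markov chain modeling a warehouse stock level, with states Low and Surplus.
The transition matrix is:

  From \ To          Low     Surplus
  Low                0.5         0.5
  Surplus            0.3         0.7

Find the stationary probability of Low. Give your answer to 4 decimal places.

0.3750

Let the stationary distribution be π with π = πP and π_1 + π_2 = 1.
π_1 = 0.5·π_1 + 0.3·π_2
Solving with the normalization constraint gives π = (0.3750, 0.6250).
So the stationary probability of Low is 0.3750.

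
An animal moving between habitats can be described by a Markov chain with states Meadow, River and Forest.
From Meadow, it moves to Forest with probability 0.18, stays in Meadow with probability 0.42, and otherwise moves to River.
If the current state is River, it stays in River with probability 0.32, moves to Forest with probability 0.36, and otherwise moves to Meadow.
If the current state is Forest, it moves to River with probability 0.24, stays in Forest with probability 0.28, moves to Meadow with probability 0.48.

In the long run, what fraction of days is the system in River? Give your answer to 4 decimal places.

Let the stationary distribution be π with π = πP and π_1 + π_2 + π_3 = 1.
π_1 = 0.42·π_1 + 0.32·π_2 + 0.48·π_3
π_2 = 0.4·π_1 + 0.32·π_2 + 0.24·π_3
Solving with the normalization constraint gives π = (0.4029, 0.3309, 0.2662).
So the stationary probability of River is 0.3309.

0.3309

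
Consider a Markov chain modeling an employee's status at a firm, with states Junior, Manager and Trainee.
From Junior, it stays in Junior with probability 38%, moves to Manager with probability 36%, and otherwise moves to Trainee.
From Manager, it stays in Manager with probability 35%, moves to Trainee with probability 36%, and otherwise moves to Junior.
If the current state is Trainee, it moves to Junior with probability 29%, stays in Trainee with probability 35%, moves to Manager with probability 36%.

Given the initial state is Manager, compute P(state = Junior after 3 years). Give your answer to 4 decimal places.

Propagate the distribution vector 3 years from Manager.
After 0 years: (0.0000, 1.0000, 0.0000)
After 1 year: (0.2900, 0.3500, 0.3600)
After 2 years: (0.3161, 0.3565, 0.3274)
After 3 years: (0.3184, 0.3564, 0.3251)
P(in Junior after 3 years) = 0.3184

0.3184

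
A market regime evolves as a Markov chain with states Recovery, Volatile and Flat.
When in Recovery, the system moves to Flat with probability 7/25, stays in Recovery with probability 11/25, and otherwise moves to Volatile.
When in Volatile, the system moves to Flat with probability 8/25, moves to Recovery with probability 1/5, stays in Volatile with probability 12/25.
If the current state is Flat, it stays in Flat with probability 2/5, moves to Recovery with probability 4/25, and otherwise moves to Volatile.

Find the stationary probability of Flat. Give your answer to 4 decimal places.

Let the stationary distribution be π with π = πP and π_1 + π_2 + π_3 = 1.
π_1 = 0.44·π_1 + 0.2·π_2 + 0.16·π_3
π_2 = 0.28·π_1 + 0.48·π_2 + 0.44·π_3
Solving with the normalization constraint gives π = (0.2454, 0.4174, 0.3372).
So the stationary probability of Flat is 0.3372.

0.3372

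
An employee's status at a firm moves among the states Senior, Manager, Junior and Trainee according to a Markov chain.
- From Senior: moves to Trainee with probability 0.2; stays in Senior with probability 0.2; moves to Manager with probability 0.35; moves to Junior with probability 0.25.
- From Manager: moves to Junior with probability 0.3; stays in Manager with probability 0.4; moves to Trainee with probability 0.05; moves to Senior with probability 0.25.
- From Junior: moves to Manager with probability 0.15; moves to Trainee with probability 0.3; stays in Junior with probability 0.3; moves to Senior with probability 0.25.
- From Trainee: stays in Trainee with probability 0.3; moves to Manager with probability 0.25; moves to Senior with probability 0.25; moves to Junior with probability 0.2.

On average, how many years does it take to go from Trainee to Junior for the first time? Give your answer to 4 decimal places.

4.0964

Let t(s) be the expected number of years to first reach Junior from state s, with t(Junior) = 0. Conditioning on the first year:
t(Senior) = 1 + 0.2·t(Senior) + 0.35·t(Manager) + 0.2·t(Trainee)
t(Manager) = 1 + 0.25·t(Senior) + 0.4·t(Manager) + 0.05·t(Trainee)
t(Trainee) = 1 + 0.25·t(Senior) + 0.25·t(Manager) + 0.3·t(Trainee)
Solving: t(Senior) = 3.8554, t(Manager) = 3.6145, t(Trainee) = 4.0964.
Expected years from Trainee to Junior: 4.0964.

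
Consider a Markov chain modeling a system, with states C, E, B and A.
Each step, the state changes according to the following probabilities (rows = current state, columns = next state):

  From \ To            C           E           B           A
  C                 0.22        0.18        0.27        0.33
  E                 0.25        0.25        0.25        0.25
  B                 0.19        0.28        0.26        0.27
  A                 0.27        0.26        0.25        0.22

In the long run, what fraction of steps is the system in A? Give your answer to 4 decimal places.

Let the stationary distribution be π with π = πP and π_1 + π_2 + π_3 + π_4 = 1.
π_1 = 0.22·π_1 + 0.25·π_2 + 0.19·π_3 + 0.27·π_4
π_2 = 0.18·π_1 + 0.25·π_2 + 0.28·π_3 + 0.26·π_4
π_3 = 0.27·π_1 + 0.25·π_2 + 0.26·π_3 + 0.25·π_4
Solving with the normalization constraint gives π = (0.2329, 0.2441, 0.2572, 0.2658).
So the stationary probability of A is 0.2658.

0.2658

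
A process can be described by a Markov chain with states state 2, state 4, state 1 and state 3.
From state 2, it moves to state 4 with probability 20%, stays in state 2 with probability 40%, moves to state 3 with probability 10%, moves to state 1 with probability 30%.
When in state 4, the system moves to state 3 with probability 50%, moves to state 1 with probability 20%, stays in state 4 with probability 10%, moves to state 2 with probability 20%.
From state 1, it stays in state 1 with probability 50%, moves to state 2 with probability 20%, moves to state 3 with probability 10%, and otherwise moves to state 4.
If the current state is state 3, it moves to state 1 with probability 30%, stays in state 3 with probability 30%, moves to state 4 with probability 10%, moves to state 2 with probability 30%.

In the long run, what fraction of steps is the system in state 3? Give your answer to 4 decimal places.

Let the stationary distribution be π with π = πP and π_1 + π_2 + π_3 + π_4 = 1.
π_1 = 0.4·π_1 + 0.2·π_2 + 0.2·π_3 + 0.3·π_4
π_2 = 0.2·π_1 + 0.1·π_2 + 0.2·π_3 + 0.1·π_4
π_3 = 0.3·π_1 + 0.2·π_2 + 0.5·π_3 + 0.3·π_4
Solving with the normalization constraint gives π = (0.2758, 0.1630, 0.3546, 0.2065).
So the stationary probability of state 3 is 0.2065.

0.2065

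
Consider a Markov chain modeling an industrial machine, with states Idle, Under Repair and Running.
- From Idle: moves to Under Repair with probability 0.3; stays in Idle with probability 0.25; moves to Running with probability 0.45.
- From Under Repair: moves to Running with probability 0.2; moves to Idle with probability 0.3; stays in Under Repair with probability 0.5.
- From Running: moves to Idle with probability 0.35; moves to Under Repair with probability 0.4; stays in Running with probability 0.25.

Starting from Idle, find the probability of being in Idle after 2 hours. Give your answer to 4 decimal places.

Sum over the intermediate state after 1 hour:
P = P(Idle→Idle)·P(Idle→Idle) + P(Idle→Under Repair)·P(Under Repair→Idle) + P(Idle→Running)·P(Running→Idle)
  = 0.25×0.25 + 0.3×0.3 + 0.45×0.35
  = 0.0625 + 0.0900 + 0.1575 = 0.3100

0.3100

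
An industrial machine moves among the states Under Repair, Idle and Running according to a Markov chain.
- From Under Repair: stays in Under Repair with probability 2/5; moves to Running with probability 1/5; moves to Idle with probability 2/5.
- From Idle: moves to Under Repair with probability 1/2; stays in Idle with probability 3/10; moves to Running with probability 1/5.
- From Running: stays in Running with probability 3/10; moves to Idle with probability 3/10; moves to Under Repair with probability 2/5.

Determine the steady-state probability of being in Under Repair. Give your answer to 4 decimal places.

0.4343

Let the stationary distribution be π with π = πP and π_1 + π_2 + π_3 = 1.
π_1 = 0.4·π_1 + 0.5·π_2 + 0.4·π_3
π_2 = 0.4·π_1 + 0.3·π_2 + 0.3·π_3
Solving with the normalization constraint gives π = (0.4343, 0.3434, 0.2222).
So the stationary probability of Under Repair is 0.4343.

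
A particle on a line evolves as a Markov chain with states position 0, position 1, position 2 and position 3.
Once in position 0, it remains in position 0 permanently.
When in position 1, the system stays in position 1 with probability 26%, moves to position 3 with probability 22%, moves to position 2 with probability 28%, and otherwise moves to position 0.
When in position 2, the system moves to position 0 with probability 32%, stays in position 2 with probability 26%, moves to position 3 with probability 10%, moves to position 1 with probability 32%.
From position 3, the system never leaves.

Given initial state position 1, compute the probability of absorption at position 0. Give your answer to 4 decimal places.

Let h(s) be the probability of absorption at position 0 starting from transient state s. Then h(position 0) = 1 and h(position 3) = 0. By first-step analysis:
h(position 1) = 0.24·1 + 0.26·h(position 1) + 0.28·h(position 2) + 0.22·0
h(position 2) = 0.32·1 + 0.32·h(position 1) + 0.26·h(position 2) + 0.1·0
Solving: h(position 1) = 0.5834, h(position 2) = 0.6847.
Starting from position 1, the probability is 0.5834.

0.5834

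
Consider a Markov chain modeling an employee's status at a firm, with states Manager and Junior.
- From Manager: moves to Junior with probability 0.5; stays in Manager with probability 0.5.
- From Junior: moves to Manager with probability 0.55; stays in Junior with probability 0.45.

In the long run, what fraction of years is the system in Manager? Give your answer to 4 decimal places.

0.5238

Let the stationary distribution be π with π = πP and π_1 + π_2 = 1.
π_1 = 0.5·π_1 + 0.55·π_2
Solving with the normalization constraint gives π = (0.5238, 0.4762).
So the stationary probability of Manager is 0.5238.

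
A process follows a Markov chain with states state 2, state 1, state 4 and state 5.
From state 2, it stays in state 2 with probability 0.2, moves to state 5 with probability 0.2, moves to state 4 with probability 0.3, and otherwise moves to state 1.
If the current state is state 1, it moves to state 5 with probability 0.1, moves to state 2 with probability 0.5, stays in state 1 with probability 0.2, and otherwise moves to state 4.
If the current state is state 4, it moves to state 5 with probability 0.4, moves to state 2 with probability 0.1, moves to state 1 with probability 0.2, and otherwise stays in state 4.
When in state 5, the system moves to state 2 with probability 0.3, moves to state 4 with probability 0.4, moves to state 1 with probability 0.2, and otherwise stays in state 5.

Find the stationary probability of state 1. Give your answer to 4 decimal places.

Let the stationary distribution be π with π = πP and π_1 + π_2 + π_3 + π_4 = 1.
π_1 = 0.2·π_1 + 0.5·π_2 + 0.1·π_3 + 0.3·π_4
π_2 = 0.3·π_1 + 0.2·π_2 + 0.2·π_3 + 0.2·π_4
π_3 = 0.3·π_1 + 0.2·π_2 + 0.3·π_3 + 0.4·π_4
Solving with the normalization constraint gives π = (0.2595, 0.2259, 0.2990, 0.2156).
So the stationary probability of state 1 is 0.2259.

0.2259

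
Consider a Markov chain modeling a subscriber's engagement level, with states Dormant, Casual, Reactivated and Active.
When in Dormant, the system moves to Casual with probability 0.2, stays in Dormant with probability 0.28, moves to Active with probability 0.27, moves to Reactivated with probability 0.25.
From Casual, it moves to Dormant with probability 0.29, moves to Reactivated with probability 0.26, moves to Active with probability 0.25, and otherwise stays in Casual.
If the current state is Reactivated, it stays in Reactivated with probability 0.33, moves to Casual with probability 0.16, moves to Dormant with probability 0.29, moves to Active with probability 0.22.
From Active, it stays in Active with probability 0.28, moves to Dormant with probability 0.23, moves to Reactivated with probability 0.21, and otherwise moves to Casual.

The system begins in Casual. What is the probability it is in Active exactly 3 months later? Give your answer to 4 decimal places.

Propagate the distribution vector 3 months from Casual.
After 0 months: (0.0000, 1.0000, 0.0000, 0.0000)
After 1 month: (0.2900, 0.2000, 0.2600, 0.2500)
After 2 months: (0.2721, 0.2096, 0.2628, 0.2555)
After 3 months: (0.2719, 0.2099, 0.2629, 0.2552)
P(in Active after 3 months) = 0.2552

0.2552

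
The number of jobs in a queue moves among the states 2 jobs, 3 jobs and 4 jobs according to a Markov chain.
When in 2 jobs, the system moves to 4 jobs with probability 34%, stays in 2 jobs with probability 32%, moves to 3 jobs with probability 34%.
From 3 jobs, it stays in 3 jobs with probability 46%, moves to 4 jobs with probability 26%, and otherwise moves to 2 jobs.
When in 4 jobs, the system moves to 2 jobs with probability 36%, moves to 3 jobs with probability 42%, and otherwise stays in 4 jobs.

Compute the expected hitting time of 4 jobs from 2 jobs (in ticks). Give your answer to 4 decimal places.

Let t(s) be the expected number of ticks to first reach 4 jobs from state s, with t(4 jobs) = 0. Conditioning on the first tick:
t(2 jobs) = 1 + 0.32·t(2 jobs) + 0.34·t(3 jobs)
t(3 jobs) = 1 + 0.28·t(2 jobs) + 0.46·t(3 jobs)
Solving: t(2 jobs) = 3.2353, t(3 jobs) = 3.5294.
Expected ticks from 2 jobs to 4 jobs: 3.2353.

3.2353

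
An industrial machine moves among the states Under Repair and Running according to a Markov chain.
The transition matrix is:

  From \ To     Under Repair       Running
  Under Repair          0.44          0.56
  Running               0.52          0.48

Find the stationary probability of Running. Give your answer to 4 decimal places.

0.5185

Let the stationary distribution be π with π = πP and π_1 + π_2 = 1.
π_1 = 0.44·π_1 + 0.52·π_2
Solving with the normalization constraint gives π = (0.4815, 0.5185).
So the stationary probability of Running is 0.5185.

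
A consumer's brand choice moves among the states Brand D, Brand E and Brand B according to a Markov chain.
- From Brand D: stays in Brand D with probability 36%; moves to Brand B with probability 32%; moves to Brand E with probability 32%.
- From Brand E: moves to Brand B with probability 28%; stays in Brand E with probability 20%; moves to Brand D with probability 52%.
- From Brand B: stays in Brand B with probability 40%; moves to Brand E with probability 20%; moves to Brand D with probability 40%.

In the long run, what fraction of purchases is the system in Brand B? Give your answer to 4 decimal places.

0.3370

Let the stationary distribution be π with π = πP and π_1 + π_2 + π_3 = 1.
π_1 = 0.36·π_1 + 0.52·π_2 + 0.4·π_3
π_2 = 0.32·π_1 + 0.2·π_2 + 0.2·π_3
Solving with the normalization constraint gives π = (0.4134, 0.2496, 0.3370).
So the stationary probability of Brand B is 0.3370.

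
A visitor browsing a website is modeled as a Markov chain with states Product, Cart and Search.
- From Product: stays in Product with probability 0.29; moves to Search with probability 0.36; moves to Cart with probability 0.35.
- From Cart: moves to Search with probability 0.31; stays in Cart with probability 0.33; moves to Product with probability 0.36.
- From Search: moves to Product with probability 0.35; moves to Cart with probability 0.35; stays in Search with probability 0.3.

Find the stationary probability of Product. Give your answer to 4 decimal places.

0.3334

Let the stationary distribution be π with π = πP and π_1 + π_2 + π_3 = 1.
π_1 = 0.29·π_1 + 0.36·π_2 + 0.35·π_3
π_2 = 0.35·π_1 + 0.33·π_2 + 0.35·π_3
Solving with the normalization constraint gives π = (0.3334, 0.3431, 0.3234).
So the stationary probability of Product is 0.3334.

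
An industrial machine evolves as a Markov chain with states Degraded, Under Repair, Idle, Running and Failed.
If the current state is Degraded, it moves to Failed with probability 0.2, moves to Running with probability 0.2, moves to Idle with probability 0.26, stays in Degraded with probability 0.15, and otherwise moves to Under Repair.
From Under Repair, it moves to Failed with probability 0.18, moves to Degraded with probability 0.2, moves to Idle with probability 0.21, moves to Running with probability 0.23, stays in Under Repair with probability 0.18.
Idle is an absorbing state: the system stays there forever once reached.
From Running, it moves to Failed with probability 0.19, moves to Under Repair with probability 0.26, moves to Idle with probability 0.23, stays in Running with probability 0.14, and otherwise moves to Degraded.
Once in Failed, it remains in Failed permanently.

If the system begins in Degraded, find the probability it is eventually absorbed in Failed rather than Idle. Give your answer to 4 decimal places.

0.4429

Let h(s) be the probability of absorption at Failed starting from transient state s. Then h(Failed) = 1 and h(Idle) = 0. By first-step analysis:
h(Degraded) = 0.15·h(Degraded) + 0.19·h(Under Repair) + 0.26·0 + 0.2·h(Running) + 0.2·1
h(Under Repair) = 0.2·h(Degraded) + 0.18·h(Under Repair) + 0.21·0 + 0.23·h(Running) + 0.18·1
h(Running) = 0.18·h(Degraded) + 0.26·h(Under Repair) + 0.23·0 + 0.14·h(Running) + 0.19·1
Solving: h(Degraded) = 0.4429, h(Under Repair) = 0.4540, h(Running) = 0.4509.
Starting from Degraded, the probability is 0.4429.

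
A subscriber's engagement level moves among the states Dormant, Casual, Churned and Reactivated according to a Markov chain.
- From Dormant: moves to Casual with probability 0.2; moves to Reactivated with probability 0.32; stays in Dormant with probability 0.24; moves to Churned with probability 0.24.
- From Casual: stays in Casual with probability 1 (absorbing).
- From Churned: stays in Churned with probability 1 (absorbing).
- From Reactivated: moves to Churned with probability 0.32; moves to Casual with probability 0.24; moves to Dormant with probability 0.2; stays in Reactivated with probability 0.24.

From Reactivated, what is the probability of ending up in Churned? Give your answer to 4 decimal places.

Let h(s) be the probability of absorption at Churned starting from transient state s. Then h(Churned) = 1 and h(Casual) = 0. By first-step analysis:
h(Dormant) = 0.24·h(Dormant) + 0.2·0 + 0.24·1 + 0.32·h(Reactivated)
h(Reactivated) = 0.2·h(Dormant) + 0.24·0 + 0.32·1 + 0.24·h(Reactivated)
Solving: h(Dormant) = 0.5545, h(Reactivated) = 0.5670.
Starting from Reactivated, the probability is 0.5670.

0.5670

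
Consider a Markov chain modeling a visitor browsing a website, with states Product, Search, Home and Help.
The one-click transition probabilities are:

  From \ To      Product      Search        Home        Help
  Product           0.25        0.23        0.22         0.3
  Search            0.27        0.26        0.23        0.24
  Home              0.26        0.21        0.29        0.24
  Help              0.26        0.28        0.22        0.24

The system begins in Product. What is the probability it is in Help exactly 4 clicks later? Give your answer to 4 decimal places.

0.2556

Propagate the distribution vector 4 clicks from Product.
After 0 clicks: (1.0000, 0.0000, 0.0000, 0.0000)
After 1 click: (0.2500, 0.2300, 0.2200, 0.3000)
After 2 clicks: (0.2598, 0.2475, 0.2377, 0.2550)
After 3 clicks: (0.2599, 0.2454, 0.2391, 0.2556)
After 4 clicks: (0.2599, 0.2454, 0.2392, 0.2556)
P(in Help after 4 clicks) = 0.2556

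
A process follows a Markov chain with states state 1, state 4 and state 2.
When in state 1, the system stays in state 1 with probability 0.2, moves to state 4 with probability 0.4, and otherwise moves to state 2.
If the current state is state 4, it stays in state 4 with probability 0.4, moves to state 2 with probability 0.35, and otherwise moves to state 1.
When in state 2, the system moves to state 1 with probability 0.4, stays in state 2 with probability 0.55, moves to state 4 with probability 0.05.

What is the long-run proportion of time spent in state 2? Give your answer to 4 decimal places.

0.4565

Let the stationary distribution be π with π = πP and π_1 + π_2 + π_3 = 1.
π_1 = 0.2·π_1 + 0.25·π_2 + 0.4·π_3
π_2 = 0.4·π_1 + 0.4·π_2 + 0.05·π_3
Solving with the normalization constraint gives π = (0.3033, 0.2402, 0.4565).
So the stationary probability of state 2 is 0.4565.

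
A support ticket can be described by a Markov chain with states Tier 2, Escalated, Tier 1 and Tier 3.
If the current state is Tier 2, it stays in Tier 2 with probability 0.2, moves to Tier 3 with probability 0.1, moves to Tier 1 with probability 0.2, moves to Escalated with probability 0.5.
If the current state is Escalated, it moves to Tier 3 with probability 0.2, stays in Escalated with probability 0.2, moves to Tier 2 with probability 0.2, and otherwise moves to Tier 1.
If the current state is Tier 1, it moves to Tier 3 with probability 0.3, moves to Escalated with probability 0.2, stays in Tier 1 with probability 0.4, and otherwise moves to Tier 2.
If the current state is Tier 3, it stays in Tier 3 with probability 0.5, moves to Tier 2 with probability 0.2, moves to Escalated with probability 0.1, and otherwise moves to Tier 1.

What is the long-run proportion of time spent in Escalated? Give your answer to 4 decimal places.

0.2203

Let the stationary distribution be π with π = πP and π_1 + π_2 + π_3 + π_4 = 1.
π_1 = 0.2·π_1 + 0.2·π_2 + 0.1·π_3 + 0.2·π_4
π_2 = 0.5·π_1 + 0.2·π_2 + 0.2·π_3 + 0.1·π_4
π_3 = 0.2·π_1 + 0.4·π_2 + 0.4·π_3 + 0.2·π_4
Solving with the normalization constraint gives π = (0.1695, 0.2203, 0.3051, 0.3051).
So the stationary probability of Escalated is 0.2203.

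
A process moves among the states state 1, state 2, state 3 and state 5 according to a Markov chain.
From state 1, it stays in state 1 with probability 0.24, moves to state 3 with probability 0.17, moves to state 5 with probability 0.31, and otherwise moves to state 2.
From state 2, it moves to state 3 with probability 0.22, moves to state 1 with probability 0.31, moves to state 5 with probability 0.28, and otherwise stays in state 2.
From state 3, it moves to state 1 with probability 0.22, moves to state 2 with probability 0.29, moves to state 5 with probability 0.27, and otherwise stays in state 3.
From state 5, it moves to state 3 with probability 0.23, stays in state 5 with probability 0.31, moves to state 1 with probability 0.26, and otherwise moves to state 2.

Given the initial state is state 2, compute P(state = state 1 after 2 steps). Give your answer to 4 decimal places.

Propagate the distribution vector 2 steps from state 2.
After 0 steps: (0.0000, 1.0000, 0.0000, 0.0000)
After 1 step: (0.3100, 0.1900, 0.2200, 0.2800)
After 2 steps: (0.2545, 0.2427, 0.2073, 0.2955)
P(in state 1 after 2 steps) = 0.2545

0.2545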